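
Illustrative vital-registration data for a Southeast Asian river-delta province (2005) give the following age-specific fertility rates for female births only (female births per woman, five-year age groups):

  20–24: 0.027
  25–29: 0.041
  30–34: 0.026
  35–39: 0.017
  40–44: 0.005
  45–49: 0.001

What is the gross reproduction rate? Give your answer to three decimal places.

0.585

Sum of female ASFRs = 0.027 + 0.041 + 0.026 + 0.017 + 0.005 + 0.001 = 0.117
GRR = 5 × 0.117 = 0.585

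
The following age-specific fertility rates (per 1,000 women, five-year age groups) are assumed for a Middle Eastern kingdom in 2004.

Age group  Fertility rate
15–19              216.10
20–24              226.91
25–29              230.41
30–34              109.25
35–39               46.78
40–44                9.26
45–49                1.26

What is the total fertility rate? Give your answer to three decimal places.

Sum of ASFRs = 216.10 + 226.91 + 230.41 + 109.25 + 46.78 + 9.26 + 1.26 = 839.97
TFR = 5 × 839.97 / 1000 = 4.19985

4.200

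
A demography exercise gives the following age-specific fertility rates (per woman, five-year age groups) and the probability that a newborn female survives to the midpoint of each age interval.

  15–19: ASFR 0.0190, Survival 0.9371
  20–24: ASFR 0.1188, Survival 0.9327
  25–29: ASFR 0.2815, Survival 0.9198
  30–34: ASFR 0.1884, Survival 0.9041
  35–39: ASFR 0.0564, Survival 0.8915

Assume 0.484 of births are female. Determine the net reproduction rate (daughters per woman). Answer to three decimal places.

Proportion female at birth = 0.484.
Survival-weighted fertility by age (5·fₓ·Sₓ):
  15–19: 5 × 0.0190 × 0.9371 = 0.08902
  20–24: 5 × 0.1188 × 0.9327 = 0.55402
  25–29: 5 × 0.2815 × 0.9198 = 1.29462
  30–34: 5 × 0.1884 × 0.9041 = 0.85166
  35–39: 5 × 0.0564 × 0.8915 = 0.25140
Sum = 3.04072
NRR = 0.484 × 3.04072 = 1.47171

1.472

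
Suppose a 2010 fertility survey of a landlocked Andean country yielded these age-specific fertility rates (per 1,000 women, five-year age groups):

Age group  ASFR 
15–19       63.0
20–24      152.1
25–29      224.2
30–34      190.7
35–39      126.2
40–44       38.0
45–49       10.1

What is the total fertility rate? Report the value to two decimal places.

Sum of ASFRs = 63.0 + 152.1 + 224.2 + 190.7 + 126.2 + 38.0 + 10.1 = 804.3
TFR = 5 × 804.3 / 1000 = 4.0215

4.02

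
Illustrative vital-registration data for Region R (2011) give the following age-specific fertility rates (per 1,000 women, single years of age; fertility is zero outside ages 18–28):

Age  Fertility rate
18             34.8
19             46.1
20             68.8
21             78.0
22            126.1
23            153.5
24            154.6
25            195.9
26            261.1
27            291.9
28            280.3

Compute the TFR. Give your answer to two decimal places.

Sum of ASFRs = 34.8 + 46.1 + 68.8 + 78.0 + 126.1 + 153.5 + 154.6 + 195.9 + 261.1 + 291.9 + 280.3 = 1691.1
TFR = 1691.1 / 1000 = 1.6911

1.69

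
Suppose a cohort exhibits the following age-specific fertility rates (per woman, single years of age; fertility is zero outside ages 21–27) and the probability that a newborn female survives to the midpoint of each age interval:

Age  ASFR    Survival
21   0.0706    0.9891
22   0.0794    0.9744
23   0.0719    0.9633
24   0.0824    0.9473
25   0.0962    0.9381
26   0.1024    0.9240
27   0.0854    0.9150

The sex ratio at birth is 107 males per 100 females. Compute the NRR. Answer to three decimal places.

Proportion female at birth = 100 / (100 + 107) = 0.48309.
Each age group contributes 1 × ASFR × survival:
  21: 1 × 0.0706 × 0.9891 = 0.06983
  22: 1 × 0.0794 × 0.9744 = 0.07737
  23: 1 × 0.0719 × 0.9633 = 0.06926
  24: 1 × 0.0824 × 0.9473 = 0.07806
  25: 1 × 0.0962 × 0.9381 = 0.09025
  26: 1 × 0.1024 × 0.9240 = 0.09462
  27: 1 × 0.0854 × 0.9150 = 0.07814
Sum = 0.55753
NRR = 0.48309 × 0.55753 = 0.26934
NRR < 1, so the cohort does not fully replace itself.

0.269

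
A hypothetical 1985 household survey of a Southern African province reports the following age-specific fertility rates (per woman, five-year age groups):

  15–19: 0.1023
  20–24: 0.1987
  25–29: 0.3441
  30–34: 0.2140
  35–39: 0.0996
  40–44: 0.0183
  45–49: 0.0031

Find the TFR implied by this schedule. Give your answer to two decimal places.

4.90

Sum of ASFRs = 0.1023 + 0.1987 + 0.3441 + 0.2140 + 0.0996 + 0.0183 + 0.0031 = 0.9801
TFR = 5 × 0.9801 = 4.9005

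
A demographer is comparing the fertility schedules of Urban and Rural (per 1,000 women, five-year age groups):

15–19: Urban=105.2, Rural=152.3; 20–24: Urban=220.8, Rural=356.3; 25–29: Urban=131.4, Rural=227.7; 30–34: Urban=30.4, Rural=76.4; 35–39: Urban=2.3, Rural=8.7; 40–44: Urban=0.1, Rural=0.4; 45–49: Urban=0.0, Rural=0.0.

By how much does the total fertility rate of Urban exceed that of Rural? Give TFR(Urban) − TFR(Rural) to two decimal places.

Urban:
  Sum of ASFRs = 105.2 + 220.8 + 131.4 + 30.4 + 2.3 + 0.1 + 0.0 = 490.2
  TFR = 5 × 490.2 / 1000 = 2.451
Rural:
  Sum of ASFRs = 152.3 + 356.3 + 227.7 + 76.4 + 8.7 + 0.4 + 0.0 = 821.8
  TFR = 5 × 821.8 / 1000 = 4.109
Difference = 2.451 − 4.109 = -1.658

-1.66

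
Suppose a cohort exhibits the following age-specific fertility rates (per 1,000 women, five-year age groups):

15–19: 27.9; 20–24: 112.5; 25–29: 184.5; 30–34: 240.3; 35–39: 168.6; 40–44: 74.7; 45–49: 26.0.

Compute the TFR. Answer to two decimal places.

4.17

Sum of ASFRs = 27.9 + 112.5 + 184.5 + 240.3 + 168.6 + 74.7 + 26.0 = 834.5
TFR = 5 × 834.5 / 1000 = 4.1725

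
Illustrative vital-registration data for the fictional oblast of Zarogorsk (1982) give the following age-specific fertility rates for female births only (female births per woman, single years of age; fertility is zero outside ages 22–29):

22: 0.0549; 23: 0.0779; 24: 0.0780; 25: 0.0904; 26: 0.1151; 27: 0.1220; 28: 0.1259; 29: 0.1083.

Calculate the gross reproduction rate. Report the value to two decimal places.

0.77

Sum of female ASFRs = 0.0549 + 0.0779 + 0.0780 + 0.0904 + 0.1151 + 0.1220 + 0.1259 + 0.1083 = 0.7725
GRR = 0.7725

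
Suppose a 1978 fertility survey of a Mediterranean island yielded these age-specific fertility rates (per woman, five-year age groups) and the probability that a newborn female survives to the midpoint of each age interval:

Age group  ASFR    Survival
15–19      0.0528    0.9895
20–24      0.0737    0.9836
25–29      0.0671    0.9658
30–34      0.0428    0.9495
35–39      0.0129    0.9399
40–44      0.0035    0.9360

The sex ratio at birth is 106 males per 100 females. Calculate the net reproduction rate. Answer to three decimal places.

Proportion female at birth = 100 / (100 + 106) = 0.48544.
Weighting each age-specific rate by interval width and survival:
  15–19: 5 × 0.0528 × 0.9895 = 0.26123
  20–24: 5 × 0.0737 × 0.9836 = 0.36246
  25–29: 5 × 0.0671 × 0.9658 = 0.32403
  30–34: 5 × 0.0428 × 0.9495 = 0.20319
  35–39: 5 × 0.0129 × 0.9399 = 0.06062
  40–44: 5 × 0.0035 × 0.9360 = 0.01638
Sum = 1.22791
NRR = 0.48544 × 1.22791 = 0.59608

0.596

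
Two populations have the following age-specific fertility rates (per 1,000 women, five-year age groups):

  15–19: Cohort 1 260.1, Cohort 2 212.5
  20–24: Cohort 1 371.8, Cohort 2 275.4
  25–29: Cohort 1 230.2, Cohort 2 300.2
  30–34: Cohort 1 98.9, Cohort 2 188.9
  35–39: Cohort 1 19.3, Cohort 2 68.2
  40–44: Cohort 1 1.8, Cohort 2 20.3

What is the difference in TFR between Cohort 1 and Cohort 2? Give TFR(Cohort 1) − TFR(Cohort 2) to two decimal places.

-0.42

Cohort 1:
  Sum of ASFRs = 260.1 + 371.8 + 230.2 + 98.9 + 19.3 + 1.8 = 982.1
  TFR = 5 × 982.1 / 1000 = 4.9105
Cohort 2:
  Sum of ASFRs = 212.5 + 275.4 + 300.2 + 188.9 + 68.2 + 20.3 = 1065.5
  TFR = 5 × 1065.5 / 1000 = 5.3275
Difference = 4.9105 − 5.3275 = -0.417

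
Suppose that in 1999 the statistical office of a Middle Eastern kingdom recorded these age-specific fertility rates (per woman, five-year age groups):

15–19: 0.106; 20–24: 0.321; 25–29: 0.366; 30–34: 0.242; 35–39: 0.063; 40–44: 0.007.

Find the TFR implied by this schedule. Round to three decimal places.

5.525

Sum of ASFRs = 0.106 + 0.321 + 0.366 + 0.242 + 0.063 + 0.007 = 1.105
TFR = 5 × 1.105 = 5.525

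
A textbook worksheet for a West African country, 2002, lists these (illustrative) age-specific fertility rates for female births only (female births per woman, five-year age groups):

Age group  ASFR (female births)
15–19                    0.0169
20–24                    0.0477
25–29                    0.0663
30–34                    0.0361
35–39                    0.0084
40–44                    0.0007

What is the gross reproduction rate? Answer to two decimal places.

0.88

Sum of female ASFRs = 0.0169 + 0.0477 + 0.0663 + 0.0361 + 0.0084 + 0.0007 = 0.1761
GRR = 5 × 0.1761 = 0.8805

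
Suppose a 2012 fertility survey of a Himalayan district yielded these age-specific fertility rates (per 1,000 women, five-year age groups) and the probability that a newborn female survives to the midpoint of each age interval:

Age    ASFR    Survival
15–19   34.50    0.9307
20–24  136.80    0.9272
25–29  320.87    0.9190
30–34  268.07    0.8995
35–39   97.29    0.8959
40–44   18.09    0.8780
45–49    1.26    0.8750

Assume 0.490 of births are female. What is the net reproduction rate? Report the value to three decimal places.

1.958

Proportion female at birth = 0.490.
Survival-weighted fertility by age (5·fₓ·Sₓ):
  15–19: 5 × 34.50/1000 × 0.9307 = 0.16055
  20–24: 5 × 136.80/1000 × 0.9272 = 0.63420
  25–29: 5 × 320.87/1000 × 0.9190 = 1.47440
  30–34: 5 × 268.07/1000 × 0.8995 = 1.20564
  35–39: 5 × 97.29/1000 × 0.8959 = 0.43581
  40–44: 5 × 18.09/1000 × 0.8780 = 0.07942
  45–49: 5 × 1.26/1000 × 0.8750 = 0.00551
Sum = 3.99553
NRR = 0.490 × 3.99553 = 1.95781
With NRR above 1 the population is above replacement fertility.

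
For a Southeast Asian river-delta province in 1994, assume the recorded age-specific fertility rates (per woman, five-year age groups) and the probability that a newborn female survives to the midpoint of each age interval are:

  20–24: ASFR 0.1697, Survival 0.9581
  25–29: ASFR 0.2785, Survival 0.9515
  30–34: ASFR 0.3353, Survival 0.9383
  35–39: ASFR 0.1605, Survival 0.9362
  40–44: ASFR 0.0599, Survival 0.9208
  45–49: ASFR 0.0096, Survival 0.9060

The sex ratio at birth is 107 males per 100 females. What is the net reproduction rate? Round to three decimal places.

2.310

Proportion female at birth = 100 / (100 + 107) = 0.48309.
Per-age-group product (5 × ASFR × survival probability):
  20–24: 5 × 0.1697 × 0.9581 = 0.81295
  25–29: 5 × 0.2785 × 0.9515 = 1.32496
  30–34: 5 × 0.3353 × 0.9383 = 1.57306
  35–39: 5 × 0.1605 × 0.9362 = 0.75130
  40–44: 5 × 0.0599 × 0.9208 = 0.27578
  45–49: 5 × 0.0096 × 0.9060 = 0.04349
Sum = 4.78154
NRR = 0.48309 × 4.78154 = 2.30991
With NRR above 1 the population is above replacement fertility.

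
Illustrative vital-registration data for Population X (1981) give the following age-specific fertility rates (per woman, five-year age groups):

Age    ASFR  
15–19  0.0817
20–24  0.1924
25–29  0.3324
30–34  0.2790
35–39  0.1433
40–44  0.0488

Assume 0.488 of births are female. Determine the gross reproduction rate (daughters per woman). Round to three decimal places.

Proportion female at birth = 0.488.
Sum of ASFRs = 0.0817 + 0.1924 + 0.3324 + 0.2790 + 0.1433 + 0.0488 = 1.0776
TFR = 5 × 1.0776 = 5.388
GRR = 0.488 × 5.388 = 2.62934

2.629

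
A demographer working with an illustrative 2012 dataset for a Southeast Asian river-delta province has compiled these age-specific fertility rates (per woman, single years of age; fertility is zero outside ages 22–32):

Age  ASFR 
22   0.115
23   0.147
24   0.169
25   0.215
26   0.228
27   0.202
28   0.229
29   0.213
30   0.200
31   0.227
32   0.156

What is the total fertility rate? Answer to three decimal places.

Sum of ASFRs = 0.115 + 0.147 + 0.169 + 0.215 + 0.228 + 0.202 + 0.229 + 0.213 + 0.200 + 0.227 + 0.156 = 2.101
TFR = 2.101

2.101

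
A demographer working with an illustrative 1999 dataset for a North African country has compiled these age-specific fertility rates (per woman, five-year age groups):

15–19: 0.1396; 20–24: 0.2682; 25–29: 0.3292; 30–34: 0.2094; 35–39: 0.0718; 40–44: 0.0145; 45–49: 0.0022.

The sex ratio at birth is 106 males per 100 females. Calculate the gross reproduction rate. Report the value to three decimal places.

2.512

Proportion female at birth = 100 / (100 + 106) = 0.48544.
Sum of ASFRs = 0.1396 + 0.2682 + 0.3292 + 0.2094 + 0.0718 + 0.0145 + 0.0022 = 1.0349
TFR = 5 × 1.0349 = 5.1745
GRR = 0.48544 × 5.1745 = 2.51191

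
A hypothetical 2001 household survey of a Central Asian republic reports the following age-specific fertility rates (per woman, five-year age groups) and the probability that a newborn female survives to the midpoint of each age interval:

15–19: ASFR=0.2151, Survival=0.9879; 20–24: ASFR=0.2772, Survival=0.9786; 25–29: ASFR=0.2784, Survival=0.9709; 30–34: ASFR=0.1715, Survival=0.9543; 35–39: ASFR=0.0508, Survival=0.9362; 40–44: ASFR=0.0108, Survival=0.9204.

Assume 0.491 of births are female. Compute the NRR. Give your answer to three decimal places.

Proportion female at birth = 0.491.
Survival-weighted fertility by age (5·fₓ·Sₓ):
  15–19: 5 × 0.2151 × 0.9879 = 1.06249
  20–24: 5 × 0.2772 × 0.9786 = 1.35634
  25–29: 5 × 0.2784 × 0.9709 = 1.35149
  30–34: 5 × 0.1715 × 0.9543 = 0.81831
  35–39: 5 × 0.0508 × 0.9362 = 0.23779
  40–44: 5 × 0.0108 × 0.9204 = 0.04970
Sum = 4.87612
NRR = 0.491 × 4.87612 = 2.39417
NRR > 1, so each generation more than replaces itself.

2.394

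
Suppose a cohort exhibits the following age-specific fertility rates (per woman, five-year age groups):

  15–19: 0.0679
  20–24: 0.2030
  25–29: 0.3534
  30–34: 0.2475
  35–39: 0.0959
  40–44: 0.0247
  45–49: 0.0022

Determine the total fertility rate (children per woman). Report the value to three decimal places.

4.973

Sum of ASFRs = 0.0679 + 0.2030 + 0.3534 + 0.2475 + 0.0959 + 0.0247 + 0.0022 = 0.9946
TFR = 5 × 0.9946 = 4.973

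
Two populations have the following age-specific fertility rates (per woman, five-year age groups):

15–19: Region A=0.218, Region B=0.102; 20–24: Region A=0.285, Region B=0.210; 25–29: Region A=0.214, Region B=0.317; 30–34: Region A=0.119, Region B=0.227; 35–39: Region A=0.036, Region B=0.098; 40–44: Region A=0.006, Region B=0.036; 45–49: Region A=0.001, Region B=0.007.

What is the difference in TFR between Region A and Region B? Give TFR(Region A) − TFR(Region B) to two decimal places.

-0.59

Region A:
  Sum of ASFRs = 0.218 + 0.285 + 0.214 + 0.119 + 0.036 + 0.006 + 0.001 = 0.879
  TFR = 5 × 0.879 = 4.395
Region B:
  Sum of ASFRs = 0.102 + 0.210 + 0.317 + 0.227 + 0.098 + 0.036 + 0.007 = 0.997
  TFR = 5 × 0.997 = 4.985
Difference = 4.395 − 4.985 = -0.59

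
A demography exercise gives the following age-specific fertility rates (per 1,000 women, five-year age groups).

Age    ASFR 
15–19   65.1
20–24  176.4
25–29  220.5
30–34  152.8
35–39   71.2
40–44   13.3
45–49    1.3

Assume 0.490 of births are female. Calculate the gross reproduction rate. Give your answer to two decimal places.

1.72

Proportion female at birth = 0.490.
Sum of ASFRs = 65.1 + 176.4 + 220.5 + 152.8 + 71.2 + 13.3 + 1.3 = 700.6
TFR = 5 × 700.6 / 1000 = 3.503
GRR = 0.490 × 3.503 = 1.71647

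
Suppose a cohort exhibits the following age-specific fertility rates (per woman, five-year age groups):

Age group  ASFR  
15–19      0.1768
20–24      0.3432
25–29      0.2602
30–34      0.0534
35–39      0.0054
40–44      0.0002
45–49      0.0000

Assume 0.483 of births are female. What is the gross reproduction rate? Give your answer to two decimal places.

2.03

Proportion female at birth = 0.483.
Sum of ASFRs = 0.1768 + 0.3432 + 0.2602 + 0.0534 + 0.0054 + 0.0002 + 0.0000 = 0.8392
TFR = 5 × 0.8392 = 4.196
GRR = 0.483 × 4.196 = 2.02667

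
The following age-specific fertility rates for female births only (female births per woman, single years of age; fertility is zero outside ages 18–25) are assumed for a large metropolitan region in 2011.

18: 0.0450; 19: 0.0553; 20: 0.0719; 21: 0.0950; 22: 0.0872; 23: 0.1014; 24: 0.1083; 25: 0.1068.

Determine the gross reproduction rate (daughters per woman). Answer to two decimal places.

Sum of female ASFRs = 0.0450 + 0.0553 + 0.0719 + 0.0950 + 0.0872 + 0.1014 + 0.1083 + 0.1068 = 0.6709
GRR = 0.6709

0.67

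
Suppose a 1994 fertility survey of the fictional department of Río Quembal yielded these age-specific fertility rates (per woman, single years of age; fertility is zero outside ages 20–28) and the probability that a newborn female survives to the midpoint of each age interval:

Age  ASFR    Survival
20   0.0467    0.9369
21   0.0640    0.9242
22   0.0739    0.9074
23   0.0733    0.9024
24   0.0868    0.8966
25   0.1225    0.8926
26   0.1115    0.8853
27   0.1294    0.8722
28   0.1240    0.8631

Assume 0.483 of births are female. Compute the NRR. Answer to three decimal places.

0.358

Proportion female at birth = 0.483.
Survival-weighted fertility by age (1·fₓ·Sₓ):
  20: 1 × 0.0467 × 0.9369 = 0.04375
  21: 1 × 0.0640 × 0.9242 = 0.05915
  22: 1 × 0.0739 × 0.9074 = 0.06706
  23: 1 × 0.0733 × 0.9024 = 0.06615
  24: 1 × 0.0868 × 0.8966 = 0.07782
  25: 1 × 0.1225 × 0.8926 = 0.10934
  26: 1 × 0.1115 × 0.8853 = 0.09871
  27: 1 × 0.1294 × 0.8722 = 0.11286
  28: 1 × 0.1240 × 0.8631 = 0.10702
Sum = 0.74186
NRR = 0.483 × 0.74186 = 0.35832
With NRR below 1 the population is below replacement fertility.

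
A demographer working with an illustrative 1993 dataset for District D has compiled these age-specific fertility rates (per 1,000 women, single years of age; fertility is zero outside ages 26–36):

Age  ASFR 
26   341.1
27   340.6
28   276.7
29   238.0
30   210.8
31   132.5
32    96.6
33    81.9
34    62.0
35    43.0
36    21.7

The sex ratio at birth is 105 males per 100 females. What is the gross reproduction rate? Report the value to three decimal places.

Proportion female at birth = 100 / (100 + 105) = 0.48780.
Sum of ASFRs = 341.1 + 340.6 + 276.7 + 238.0 + 210.8 + 132.5 + 96.6 + 81.9 + 62.0 + 43.0 + 21.7 = 1844.9
TFR = 1844.9 / 1000 = 1.8449
GRR = 0.48780 × 1.8449 = 0.89994

0.900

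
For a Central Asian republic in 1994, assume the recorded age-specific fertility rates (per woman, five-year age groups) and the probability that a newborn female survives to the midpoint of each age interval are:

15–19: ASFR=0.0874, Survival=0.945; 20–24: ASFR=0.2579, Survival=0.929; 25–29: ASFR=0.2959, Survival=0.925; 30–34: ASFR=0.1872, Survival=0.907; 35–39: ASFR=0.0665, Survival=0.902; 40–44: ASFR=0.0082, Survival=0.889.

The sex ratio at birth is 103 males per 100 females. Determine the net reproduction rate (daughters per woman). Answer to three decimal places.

Proportion female at birth = 100 / (100 + 103) = 0.49261.
Survival-weighted fertility by age (5·fₓ·Sₓ):
  15–19: 5 × 0.0874 × 0.945 = 0.41297
  20–24: 5 × 0.2579 × 0.929 = 1.19795
  25–29: 5 × 0.2959 × 0.925 = 1.36854
  30–34: 5 × 0.1872 × 0.907 = 0.84895
  35–39: 5 × 0.0665 × 0.902 = 0.29992
  40–44: 5 × 0.0082 × 0.889 = 0.03645
Sum = 4.16478
NRR = 0.49261 × 4.16478 = 2.05161

2.052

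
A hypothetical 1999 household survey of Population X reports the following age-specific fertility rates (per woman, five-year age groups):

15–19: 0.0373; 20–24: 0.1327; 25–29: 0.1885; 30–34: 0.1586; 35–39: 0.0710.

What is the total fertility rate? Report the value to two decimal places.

Sum of ASFRs = 0.0373 + 0.1327 + 0.1885 + 0.1586 + 0.0710 = 0.5881
TFR = 5 × 0.5881 = 2.9405

2.94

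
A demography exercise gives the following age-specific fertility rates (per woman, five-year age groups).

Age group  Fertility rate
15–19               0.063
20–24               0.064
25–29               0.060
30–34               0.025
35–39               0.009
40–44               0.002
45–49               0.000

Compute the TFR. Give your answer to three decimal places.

1.115

Sum of ASFRs = 0.063 + 0.064 + 0.060 + 0.025 + 0.009 + 0.002 + 0.000 = 0.223
TFR = 5 × 0.223 = 1.115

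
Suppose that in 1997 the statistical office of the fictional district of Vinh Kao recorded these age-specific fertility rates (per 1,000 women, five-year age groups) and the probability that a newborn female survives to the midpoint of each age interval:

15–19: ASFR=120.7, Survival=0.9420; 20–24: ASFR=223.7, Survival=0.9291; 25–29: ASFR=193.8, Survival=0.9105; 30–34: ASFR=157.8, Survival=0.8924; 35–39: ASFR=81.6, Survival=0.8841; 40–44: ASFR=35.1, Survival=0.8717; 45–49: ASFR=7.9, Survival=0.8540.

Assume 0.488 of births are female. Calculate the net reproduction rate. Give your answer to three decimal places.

1.826

Proportion female at birth = 0.488.
Survival-weighted fertility by age (5·fₓ·Sₓ):
  15–19: 5 × 120.7/1000 × 0.9420 = 0.56850
  20–24: 5 × 223.7/1000 × 0.9291 = 1.03920
  25–29: 5 × 193.8/1000 × 0.9105 = 0.88227
  30–34: 5 × 157.8/1000 × 0.8924 = 0.70410
  35–39: 5 × 81.6/1000 × 0.8841 = 0.36071
  40–44: 5 × 35.1/1000 × 0.8717 = 0.15298
  45–49: 5 × 7.9/1000 × 0.8540 = 0.03373
Sum = 3.74149
NRR = 0.488 × 3.74149 = 1.82585
NRR > 1, so each generation more than replaces itself.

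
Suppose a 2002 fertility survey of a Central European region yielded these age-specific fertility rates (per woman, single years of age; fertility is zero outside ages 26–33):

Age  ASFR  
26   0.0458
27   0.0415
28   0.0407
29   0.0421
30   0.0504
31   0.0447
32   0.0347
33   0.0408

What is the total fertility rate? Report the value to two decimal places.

Sum of ASFRs = 0.0458 + 0.0415 + 0.0407 + 0.0421 + 0.0504 + 0.0447 + 0.0347 + 0.0408 = 0.3407
TFR = 0.3407

0.34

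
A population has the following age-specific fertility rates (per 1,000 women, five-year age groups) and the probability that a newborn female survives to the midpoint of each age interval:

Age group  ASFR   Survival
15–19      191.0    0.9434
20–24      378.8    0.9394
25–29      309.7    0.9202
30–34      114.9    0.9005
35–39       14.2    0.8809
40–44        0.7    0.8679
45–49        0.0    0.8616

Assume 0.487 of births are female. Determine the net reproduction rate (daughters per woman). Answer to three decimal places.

Proportion female at birth = 0.487.
Weighting each age-specific rate by interval width and survival:
  15–19: 5 × 191.0/1000 × 0.9434 = 0.90095
  20–24: 5 × 378.8/1000 × 0.9394 = 1.77922
  25–29: 5 × 309.7/1000 × 0.9202 = 1.42493
  30–34: 5 × 114.9/1000 × 0.9005 = 0.51734
  35–39: 5 × 14.2/1000 × 0.8809 = 0.06254
  40–44: 5 × 0.7/1000 × 0.8679 = 0.00304
  45–49: 5 × 0.0/1000 × 0.8616 = 0.00000
Sum = 4.68802
NRR = 0.487 × 4.68802 = 2.28307
NRR > 1, so each generation more than replaces itself.

2.283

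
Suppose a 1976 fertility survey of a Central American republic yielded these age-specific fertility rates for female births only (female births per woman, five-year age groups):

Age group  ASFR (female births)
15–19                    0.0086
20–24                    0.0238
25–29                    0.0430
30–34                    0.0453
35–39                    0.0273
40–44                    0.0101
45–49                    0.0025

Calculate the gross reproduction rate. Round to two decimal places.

0.80

Sum of female ASFRs = 0.0086 + 0.0238 + 0.0430 + 0.0453 + 0.0273 + 0.0101 + 0.0025 = 0.1606
GRR = 5 × 0.1606 = 0.803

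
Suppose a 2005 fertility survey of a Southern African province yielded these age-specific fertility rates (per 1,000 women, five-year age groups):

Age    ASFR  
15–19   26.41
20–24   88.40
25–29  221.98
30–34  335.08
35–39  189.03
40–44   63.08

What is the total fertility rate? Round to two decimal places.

4.62

Sum of ASFRs = 26.41 + 88.40 + 221.98 + 335.08 + 189.03 + 63.08 = 923.98
TFR = 5 × 923.98 / 1000 = 4.6199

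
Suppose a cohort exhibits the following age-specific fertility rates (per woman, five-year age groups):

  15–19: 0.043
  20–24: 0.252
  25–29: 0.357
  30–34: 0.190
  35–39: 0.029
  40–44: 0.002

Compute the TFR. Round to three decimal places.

Sum of ASFRs = 0.043 + 0.252 + 0.357 + 0.190 + 0.029 + 0.002 = 0.873
TFR = 5 × 0.873 = 4.365

4.365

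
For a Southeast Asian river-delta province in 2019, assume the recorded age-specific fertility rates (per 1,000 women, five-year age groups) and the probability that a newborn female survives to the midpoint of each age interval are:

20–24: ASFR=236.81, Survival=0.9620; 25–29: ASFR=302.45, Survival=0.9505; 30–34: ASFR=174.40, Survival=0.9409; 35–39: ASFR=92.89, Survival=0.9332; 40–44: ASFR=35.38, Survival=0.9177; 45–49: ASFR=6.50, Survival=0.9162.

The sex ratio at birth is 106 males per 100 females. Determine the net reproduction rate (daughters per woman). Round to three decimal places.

Proportion female at birth = 100 / (100 + 106) = 0.48544.
Each age group contributes 5 × ASFR × survival:
  20–24: 5 × 236.81/1000 × 0.9620 = 1.13906
  25–29: 5 × 302.45/1000 × 0.9505 = 1.43739
  30–34: 5 × 174.40/1000 × 0.9409 = 0.82046
  35–39: 5 × 92.89/1000 × 0.9332 = 0.43342
  40–44: 5 × 35.38/1000 × 0.9177 = 0.16234
  45–49: 5 × 6.50/1000 × 0.9162 = 0.02978
Sum = 4.02245
NRR = 0.48544 × 4.02245 = 1.95266

1.953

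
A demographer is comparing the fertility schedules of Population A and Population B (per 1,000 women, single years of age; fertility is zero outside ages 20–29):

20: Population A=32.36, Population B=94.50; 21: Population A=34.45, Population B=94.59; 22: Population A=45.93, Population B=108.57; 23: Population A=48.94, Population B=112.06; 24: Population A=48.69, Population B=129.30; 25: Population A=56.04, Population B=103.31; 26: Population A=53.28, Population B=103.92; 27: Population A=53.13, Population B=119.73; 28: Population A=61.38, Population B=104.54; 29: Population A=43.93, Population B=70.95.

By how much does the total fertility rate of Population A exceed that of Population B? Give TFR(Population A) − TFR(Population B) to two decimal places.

Population A:
  Sum of ASFRs = 32.36 + 34.45 + 45.93 + 48.94 + 48.69 + 56.04 + 53.28 + 53.13 + 61.38 + 43.93 = 478.13
  TFR = 478.13 / 1000 = 0.47813
Population B:
  Sum of ASFRs = 94.50 + 94.59 + 108.57 + 112.06 + 129.30 + 103.31 + 103.92 + 119.73 + 104.54 + 70.95 = 1041.47
  TFR = 1041.47 / 1000 = 1.04147
Difference = 0.47813 − 1.04147 = -0.56334

-0.56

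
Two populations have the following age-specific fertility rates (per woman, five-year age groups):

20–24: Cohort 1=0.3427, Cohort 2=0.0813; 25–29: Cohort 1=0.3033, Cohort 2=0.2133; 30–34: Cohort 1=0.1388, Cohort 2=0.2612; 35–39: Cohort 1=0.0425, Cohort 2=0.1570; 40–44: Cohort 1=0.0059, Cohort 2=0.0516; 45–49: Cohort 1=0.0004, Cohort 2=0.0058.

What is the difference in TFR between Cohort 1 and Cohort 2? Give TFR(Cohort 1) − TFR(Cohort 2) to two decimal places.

Cohort 1:
  Sum of ASFRs = 0.3427 + 0.3033 + 0.1388 + 0.0425 + 0.0059 + 0.0004 = 0.8336
  TFR = 5 × 0.8336 = 4.168
Cohort 2:
  Sum of ASFRs = 0.0813 + 0.2133 + 0.2612 + 0.1570 + 0.0516 + 0.0058 = 0.7702
  TFR = 5 × 0.7702 = 3.851
Difference = 4.168 − 3.851 = 0.317

0.32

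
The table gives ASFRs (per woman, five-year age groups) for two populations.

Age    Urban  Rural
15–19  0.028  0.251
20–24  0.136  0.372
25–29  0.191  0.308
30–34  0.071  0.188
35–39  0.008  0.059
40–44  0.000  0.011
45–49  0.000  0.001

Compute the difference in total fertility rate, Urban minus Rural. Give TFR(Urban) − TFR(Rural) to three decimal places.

Urban:
  Sum of ASFRs = 0.028 + 0.136 + 0.191 + 0.071 + 0.008 + 0.000 + 0.000 = 0.434
  TFR = 5 × 0.434 = 2.17
Rural:
  Sum of ASFRs = 0.251 + 0.372 + 0.308 + 0.188 + 0.059 + 0.011 + 0.001 = 1.190
  TFR = 5 × 1.190 = 5.95
Difference = 2.17 − 5.95 = -3.78

-3.780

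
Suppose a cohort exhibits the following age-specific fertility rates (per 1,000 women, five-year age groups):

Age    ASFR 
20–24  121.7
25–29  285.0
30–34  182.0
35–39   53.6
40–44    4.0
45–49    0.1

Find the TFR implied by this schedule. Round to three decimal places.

Sum of ASFRs = 121.7 + 285.0 + 182.0 + 53.6 + 4.0 + 0.1 = 646.4
TFR = 5 × 646.4 / 1000 = 3.232

3.232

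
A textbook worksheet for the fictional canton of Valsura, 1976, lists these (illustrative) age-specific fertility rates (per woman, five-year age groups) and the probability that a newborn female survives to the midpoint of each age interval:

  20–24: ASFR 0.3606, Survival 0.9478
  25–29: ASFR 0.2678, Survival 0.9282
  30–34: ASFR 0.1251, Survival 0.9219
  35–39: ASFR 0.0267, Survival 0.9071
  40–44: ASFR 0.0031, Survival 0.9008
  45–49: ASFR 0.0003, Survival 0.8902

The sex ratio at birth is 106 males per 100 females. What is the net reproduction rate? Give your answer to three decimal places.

1.779

Proportion female at birth = 100 / (100 + 106) = 0.48544.
Each age group contributes 5 × ASFR × survival:
  20–24: 5 × 0.3606 × 0.9478 = 1.70888
  25–29: 5 × 0.2678 × 0.9282 = 1.24286
  30–34: 5 × 0.1251 × 0.9219 = 0.57665
  35–39: 5 × 0.0267 × 0.9071 = 0.12110
  40–44: 5 × 0.0031 × 0.9008 = 0.01396
  45–49: 5 × 0.0003 × 0.8902 = 0.00134
Sum = 3.66479
NRR = 0.48544 × 3.66479 = 1.77904
With NRR above 1 the population is above replacement fertility.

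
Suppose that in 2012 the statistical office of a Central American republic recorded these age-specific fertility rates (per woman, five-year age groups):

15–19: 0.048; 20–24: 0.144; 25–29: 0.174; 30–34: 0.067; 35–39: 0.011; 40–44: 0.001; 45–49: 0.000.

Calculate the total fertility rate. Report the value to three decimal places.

2.225

Sum of ASFRs = 0.048 + 0.144 + 0.174 + 0.067 + 0.011 + 0.001 + 0.000 = 0.445
TFR = 5 × 0.445 = 2.225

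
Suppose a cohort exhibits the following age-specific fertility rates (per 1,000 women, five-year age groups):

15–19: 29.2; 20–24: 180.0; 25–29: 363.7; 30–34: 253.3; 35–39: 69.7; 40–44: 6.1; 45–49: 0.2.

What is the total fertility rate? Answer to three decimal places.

4.511

Sum of ASFRs = 29.2 + 180.0 + 363.7 + 253.3 + 69.7 + 6.1 + 0.2 = 902.2
TFR = 5 × 902.2 / 1000 = 4.511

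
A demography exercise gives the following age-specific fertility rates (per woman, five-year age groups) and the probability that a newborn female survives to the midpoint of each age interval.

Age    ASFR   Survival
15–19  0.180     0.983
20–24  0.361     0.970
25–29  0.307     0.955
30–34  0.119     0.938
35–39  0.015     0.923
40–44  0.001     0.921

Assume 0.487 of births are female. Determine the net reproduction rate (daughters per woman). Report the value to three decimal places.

Proportion female at birth = 0.487.
Weighting each age-specific rate by interval width and survival:
  15–19: 5 × 0.180 × 0.983 = 0.88470
  20–24: 5 × 0.361 × 0.970 = 1.75085
  25–29: 5 × 0.307 × 0.955 = 1.46593
  30–34: 5 × 0.119 × 0.938 = 0.55811
  35–39: 5 × 0.015 × 0.923 = 0.06923
  40–44: 5 × 0.001 × 0.921 = 0.00461
Sum = 4.73343
NRR = 0.487 × 4.73343 = 2.30518
With NRR above 1 the population is above replacement fertility.

2.305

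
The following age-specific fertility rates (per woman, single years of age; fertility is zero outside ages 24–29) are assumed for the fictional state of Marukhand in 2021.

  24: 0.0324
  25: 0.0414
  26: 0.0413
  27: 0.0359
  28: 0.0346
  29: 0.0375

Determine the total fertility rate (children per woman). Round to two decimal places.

Sum of ASFRs = 0.0324 + 0.0414 + 0.0413 + 0.0359 + 0.0346 + 0.0375 = 0.2231
TFR = 0.2231

0.22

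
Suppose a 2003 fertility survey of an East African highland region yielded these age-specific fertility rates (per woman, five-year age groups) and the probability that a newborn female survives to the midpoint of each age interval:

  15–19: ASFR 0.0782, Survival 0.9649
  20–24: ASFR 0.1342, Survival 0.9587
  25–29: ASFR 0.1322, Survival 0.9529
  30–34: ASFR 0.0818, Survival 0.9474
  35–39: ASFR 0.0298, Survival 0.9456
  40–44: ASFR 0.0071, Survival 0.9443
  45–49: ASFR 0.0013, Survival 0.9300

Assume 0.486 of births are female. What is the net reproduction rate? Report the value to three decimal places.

Proportion female at birth = 0.486.
Per-age-group product (5 × ASFR × survival probability):
  15–19: 5 × 0.0782 × 0.9649 = 0.37728
  20–24: 5 × 0.1342 × 0.9587 = 0.64329
  25–29: 5 × 0.1322 × 0.9529 = 0.62987
  30–34: 5 × 0.0818 × 0.9474 = 0.38749
  35–39: 5 × 0.0298 × 0.9456 = 0.14089
  40–44: 5 × 0.0071 × 0.9443 = 0.03352
  45–49: 5 × 0.0013 × 0.9300 = 0.00605
Sum = 2.21839
NRR = 0.486 × 2.21839 = 1.07814

1.078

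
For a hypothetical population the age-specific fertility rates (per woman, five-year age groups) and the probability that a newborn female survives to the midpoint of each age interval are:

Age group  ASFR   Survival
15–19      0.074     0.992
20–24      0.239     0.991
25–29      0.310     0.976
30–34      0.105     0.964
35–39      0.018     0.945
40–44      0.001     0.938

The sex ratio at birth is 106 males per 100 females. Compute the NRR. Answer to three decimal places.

Proportion female at birth = 100 / (100 + 106) = 0.48544.
Survival-weighted fertility by age (5·fₓ·Sₓ):
  15–19: 5 × 0.074 × 0.992 = 0.36704
  20–24: 5 × 0.239 × 0.991 = 1.18425
  25–29: 5 × 0.310 × 0.976 = 1.51280
  30–34: 5 × 0.105 × 0.964 = 0.50610
  35–39: 5 × 0.018 × 0.945 = 0.08505
  40–44: 5 × 0.001 × 0.938 = 0.00469
Sum = 3.65993
NRR = 0.48544 × 3.65993 = 1.77668

1.777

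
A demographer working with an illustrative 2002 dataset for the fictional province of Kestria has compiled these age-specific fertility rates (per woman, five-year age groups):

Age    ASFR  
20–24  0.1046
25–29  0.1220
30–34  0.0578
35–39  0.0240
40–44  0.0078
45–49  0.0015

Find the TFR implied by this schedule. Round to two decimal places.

1.59

Sum of ASFRs = 0.1046 + 0.1220 + 0.0578 + 0.0240 + 0.0078 + 0.0015 = 0.3177
TFR = 5 × 0.3177 = 1.5885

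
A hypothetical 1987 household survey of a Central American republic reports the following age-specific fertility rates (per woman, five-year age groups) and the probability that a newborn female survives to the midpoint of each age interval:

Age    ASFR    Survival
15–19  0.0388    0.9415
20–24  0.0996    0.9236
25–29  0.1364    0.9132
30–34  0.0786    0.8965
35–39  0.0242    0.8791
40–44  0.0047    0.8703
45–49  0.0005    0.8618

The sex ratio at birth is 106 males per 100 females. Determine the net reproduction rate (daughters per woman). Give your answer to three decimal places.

0.848

Proportion female at birth = 100 / (100 + 106) = 0.48544.
Each age group contributes 5 × ASFR × survival:
  15–19: 5 × 0.0388 × 0.9415 = 0.18265
  20–24: 5 × 0.0996 × 0.9236 = 0.45995
  25–29: 5 × 0.1364 × 0.9132 = 0.62280
  30–34: 5 × 0.0786 × 0.8965 = 0.35232
  35–39: 5 × 0.0242 × 0.8791 = 0.10637
  40–44: 5 × 0.0047 × 0.8703 = 0.02045
  45–49: 5 × 0.0005 × 0.8618 = 0.00215
Sum = 1.74669
NRR = 0.48544 × 1.74669 = 0.84791
An NRR under 1 implies long-run decline under these rates.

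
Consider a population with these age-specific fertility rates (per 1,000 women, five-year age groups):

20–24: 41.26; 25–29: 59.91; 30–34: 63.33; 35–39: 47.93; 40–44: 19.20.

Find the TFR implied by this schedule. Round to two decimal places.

Sum of ASFRs = 41.26 + 59.91 + 63.33 + 47.93 + 19.20 = 231.63
TFR = 5 × 231.63 / 1000 = 1.15815

1.16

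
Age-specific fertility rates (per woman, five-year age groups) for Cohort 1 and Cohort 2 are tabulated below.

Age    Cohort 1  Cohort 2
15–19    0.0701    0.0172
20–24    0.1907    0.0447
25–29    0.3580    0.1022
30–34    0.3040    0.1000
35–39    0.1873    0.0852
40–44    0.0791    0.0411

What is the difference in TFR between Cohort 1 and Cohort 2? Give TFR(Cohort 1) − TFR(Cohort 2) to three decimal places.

Cohort 1:
  Sum of ASFRs = 0.0701 + 0.1907 + 0.3580 + 0.3040 + 0.1873 + 0.0791 = 1.1892
  TFR = 5 × 1.1892 = 5.946
Cohort 2:
  Sum of ASFRs = 0.0172 + 0.0447 + 0.1022 + 0.1000 + 0.0852 + 0.0411 = 0.3904
  TFR = 5 × 0.3904 = 1.952
Difference = 5.946 − 1.952 = 3.994

3.994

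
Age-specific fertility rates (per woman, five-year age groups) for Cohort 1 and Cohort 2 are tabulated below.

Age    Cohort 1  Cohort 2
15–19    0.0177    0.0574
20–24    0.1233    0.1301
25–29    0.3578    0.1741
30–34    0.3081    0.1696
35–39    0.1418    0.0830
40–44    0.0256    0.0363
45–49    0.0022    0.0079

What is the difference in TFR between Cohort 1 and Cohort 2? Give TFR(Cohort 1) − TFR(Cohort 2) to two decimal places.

1.59

Cohort 1:
  Sum of ASFRs = 0.0177 + 0.1233 + 0.3578 + 0.3081 + 0.1418 + 0.0256 + 0.0022 = 0.9765
  TFR = 5 × 0.9765 = 4.8825
Cohort 2:
  Sum of ASFRs = 0.0574 + 0.1301 + 0.1741 + 0.1696 + 0.0830 + 0.0363 + 0.0079 = 0.6584
  TFR = 5 × 0.6584 = 3.292
Difference = 4.8825 − 3.292 = 1.5905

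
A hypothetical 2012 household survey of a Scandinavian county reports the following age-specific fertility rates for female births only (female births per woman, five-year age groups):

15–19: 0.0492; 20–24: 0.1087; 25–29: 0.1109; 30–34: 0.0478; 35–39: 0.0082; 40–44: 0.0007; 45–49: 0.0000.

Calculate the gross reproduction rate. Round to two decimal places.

Sum of female ASFRs = 0.0492 + 0.1087 + 0.1109 + 0.0478 + 0.0082 + 0.0007 + 0.0000 = 0.3255
GRR = 5 × 0.3255 = 1.6275

1.63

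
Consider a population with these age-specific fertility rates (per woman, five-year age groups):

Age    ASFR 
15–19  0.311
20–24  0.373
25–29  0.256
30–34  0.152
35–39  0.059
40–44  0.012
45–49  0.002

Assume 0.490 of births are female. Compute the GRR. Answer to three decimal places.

2.854

Proportion female at birth = 0.490.
Sum of ASFRs = 0.311 + 0.373 + 0.256 + 0.152 + 0.059 + 0.012 + 0.002 = 1.165
TFR = 5 × 1.165 = 5.825
GRR = 0.490 × 5.825 = 2.85425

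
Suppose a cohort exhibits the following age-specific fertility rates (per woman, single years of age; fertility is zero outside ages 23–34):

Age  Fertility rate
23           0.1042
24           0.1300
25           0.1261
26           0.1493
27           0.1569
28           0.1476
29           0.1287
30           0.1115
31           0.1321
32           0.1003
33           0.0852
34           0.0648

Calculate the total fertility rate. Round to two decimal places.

1.44

Sum of ASFRs = 0.1042 + 0.1300 + 0.1261 + 0.1493 + 0.1569 + 0.1476 + 0.1287 + 0.1115 + 0.1321 + 0.1003 + 0.0852 + 0.0648 = 1.4367
TFR = 1.4367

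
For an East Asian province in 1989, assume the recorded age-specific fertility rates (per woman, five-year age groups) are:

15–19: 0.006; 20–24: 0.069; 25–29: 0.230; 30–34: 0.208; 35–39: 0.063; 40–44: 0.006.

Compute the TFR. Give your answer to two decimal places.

Sum of ASFRs = 0.006 + 0.069 + 0.230 + 0.208 + 0.063 + 0.006 = 0.582
TFR = 5 × 0.582 = 2.91

2.91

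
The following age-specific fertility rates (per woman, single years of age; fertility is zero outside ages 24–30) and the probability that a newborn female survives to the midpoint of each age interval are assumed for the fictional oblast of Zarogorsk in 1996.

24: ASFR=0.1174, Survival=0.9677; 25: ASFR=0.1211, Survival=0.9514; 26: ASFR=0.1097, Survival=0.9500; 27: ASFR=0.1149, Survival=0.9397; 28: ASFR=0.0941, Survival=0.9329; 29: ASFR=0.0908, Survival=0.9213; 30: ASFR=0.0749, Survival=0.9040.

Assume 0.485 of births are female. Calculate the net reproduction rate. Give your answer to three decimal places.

Proportion female at birth = 0.485.
Per-age-group product (1 × ASFR × survival probability):
  24: 1 × 0.1174 × 0.9677 = 0.11361
  25: 1 × 0.1211 × 0.9514 = 0.11521
  26: 1 × 0.1097 × 0.9500 = 0.10422
  27: 1 × 0.1149 × 0.9397 = 0.10797
  28: 1 × 0.0941 × 0.9329 = 0.08779
  29: 1 × 0.0908 × 0.9213 = 0.08365
  30: 1 × 0.0749 × 0.9040 = 0.06771
Sum = 0.68016
NRR = 0.485 × 0.68016 = 0.32988

0.330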